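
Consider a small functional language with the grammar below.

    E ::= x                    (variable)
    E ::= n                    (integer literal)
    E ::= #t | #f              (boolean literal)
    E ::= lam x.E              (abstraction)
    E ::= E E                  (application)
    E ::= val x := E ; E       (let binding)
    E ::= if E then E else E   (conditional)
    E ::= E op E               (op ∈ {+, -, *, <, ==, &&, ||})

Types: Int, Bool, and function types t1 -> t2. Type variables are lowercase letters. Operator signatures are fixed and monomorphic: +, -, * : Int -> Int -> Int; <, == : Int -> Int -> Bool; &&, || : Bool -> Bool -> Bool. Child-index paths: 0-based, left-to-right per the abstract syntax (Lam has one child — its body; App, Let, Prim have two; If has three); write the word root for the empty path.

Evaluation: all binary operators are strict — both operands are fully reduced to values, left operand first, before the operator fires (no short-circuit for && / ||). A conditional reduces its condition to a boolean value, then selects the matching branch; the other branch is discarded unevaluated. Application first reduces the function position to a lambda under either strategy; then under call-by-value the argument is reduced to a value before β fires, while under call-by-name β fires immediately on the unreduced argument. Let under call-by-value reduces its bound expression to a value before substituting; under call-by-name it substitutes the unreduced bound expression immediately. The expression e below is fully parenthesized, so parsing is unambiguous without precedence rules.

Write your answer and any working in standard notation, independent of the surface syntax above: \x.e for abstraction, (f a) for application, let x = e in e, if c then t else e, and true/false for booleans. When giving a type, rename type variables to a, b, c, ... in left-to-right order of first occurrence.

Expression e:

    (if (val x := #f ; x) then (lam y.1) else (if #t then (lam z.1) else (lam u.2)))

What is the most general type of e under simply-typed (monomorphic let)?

Answer: a -> Int

Working:
let x : Bool
x : Bool
  unify Bool ~ Bool
\y._ : a -> Int
  unify Bool ~ Bool
\z._ : b -> Int
\u._ : c -> Int
  unify b -> Int ~ c -> Int
  unify b ~ c
  unify Int ~ Int
  unify a -> Int ~ c -> Int
  unify a ~ c
  unify Int ~ Int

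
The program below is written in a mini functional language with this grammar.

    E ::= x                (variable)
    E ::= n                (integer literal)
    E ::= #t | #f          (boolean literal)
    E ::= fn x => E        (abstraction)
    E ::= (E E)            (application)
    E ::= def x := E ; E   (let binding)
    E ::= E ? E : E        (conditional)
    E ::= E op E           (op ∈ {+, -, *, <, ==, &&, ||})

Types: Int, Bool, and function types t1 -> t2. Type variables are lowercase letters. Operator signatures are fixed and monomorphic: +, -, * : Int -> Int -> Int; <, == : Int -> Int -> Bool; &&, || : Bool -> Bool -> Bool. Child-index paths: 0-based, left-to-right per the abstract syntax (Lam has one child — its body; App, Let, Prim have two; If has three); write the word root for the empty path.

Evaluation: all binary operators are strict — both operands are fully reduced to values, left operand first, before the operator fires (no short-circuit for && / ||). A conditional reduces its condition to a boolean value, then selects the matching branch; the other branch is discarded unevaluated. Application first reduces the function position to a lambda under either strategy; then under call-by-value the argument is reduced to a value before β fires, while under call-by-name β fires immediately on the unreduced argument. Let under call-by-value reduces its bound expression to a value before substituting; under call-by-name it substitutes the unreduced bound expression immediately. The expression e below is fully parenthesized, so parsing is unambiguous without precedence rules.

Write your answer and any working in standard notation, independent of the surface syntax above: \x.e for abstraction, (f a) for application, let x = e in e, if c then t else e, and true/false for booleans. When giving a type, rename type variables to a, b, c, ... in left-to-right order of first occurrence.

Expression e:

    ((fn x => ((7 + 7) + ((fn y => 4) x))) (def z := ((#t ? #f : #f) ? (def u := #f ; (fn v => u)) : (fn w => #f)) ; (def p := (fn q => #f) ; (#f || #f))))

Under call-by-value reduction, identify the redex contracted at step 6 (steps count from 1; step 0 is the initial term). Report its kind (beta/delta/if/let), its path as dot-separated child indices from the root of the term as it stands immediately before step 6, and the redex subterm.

Derivation:
step 0: ((\x.((7 + 7) + ((\y.4) x))) (let z = (if (if true then false else false) then (let u = false in (\v.u)) else (\w.false)) in (let p = (\q.false) in (false || false))))
step 1: [if@1.0.0] ((\x.((7 + 7) + ((\y.4) x))) (let z = (if false then (let u = false in (\v.u)) else (\w.false)) in (let p = (\q.false) in (false || false))))
step 2: [if@1.0] ((\x.((7 + 7) + ((\y.4) x))) (let z = (\w.false) in (let p = (\q.false) in (false || false))))
step 3: [let@1] ((\x.((7 + 7) + ((\y.4) x))) (let p = (\q.false) in (false || false)))
step 4: [let@1] ((\x.((7 + 7) + ((\y.4) x))) (false || false))
step 5: [delta@1] ((\x.((7 + 7) + ((\y.4) x))) false)
step 6: [beta@root] ((7 + 7) + ((\y.4) false))

Answer: beta at root : ((\x.((7 + 7) + ((\y.4) x))) false)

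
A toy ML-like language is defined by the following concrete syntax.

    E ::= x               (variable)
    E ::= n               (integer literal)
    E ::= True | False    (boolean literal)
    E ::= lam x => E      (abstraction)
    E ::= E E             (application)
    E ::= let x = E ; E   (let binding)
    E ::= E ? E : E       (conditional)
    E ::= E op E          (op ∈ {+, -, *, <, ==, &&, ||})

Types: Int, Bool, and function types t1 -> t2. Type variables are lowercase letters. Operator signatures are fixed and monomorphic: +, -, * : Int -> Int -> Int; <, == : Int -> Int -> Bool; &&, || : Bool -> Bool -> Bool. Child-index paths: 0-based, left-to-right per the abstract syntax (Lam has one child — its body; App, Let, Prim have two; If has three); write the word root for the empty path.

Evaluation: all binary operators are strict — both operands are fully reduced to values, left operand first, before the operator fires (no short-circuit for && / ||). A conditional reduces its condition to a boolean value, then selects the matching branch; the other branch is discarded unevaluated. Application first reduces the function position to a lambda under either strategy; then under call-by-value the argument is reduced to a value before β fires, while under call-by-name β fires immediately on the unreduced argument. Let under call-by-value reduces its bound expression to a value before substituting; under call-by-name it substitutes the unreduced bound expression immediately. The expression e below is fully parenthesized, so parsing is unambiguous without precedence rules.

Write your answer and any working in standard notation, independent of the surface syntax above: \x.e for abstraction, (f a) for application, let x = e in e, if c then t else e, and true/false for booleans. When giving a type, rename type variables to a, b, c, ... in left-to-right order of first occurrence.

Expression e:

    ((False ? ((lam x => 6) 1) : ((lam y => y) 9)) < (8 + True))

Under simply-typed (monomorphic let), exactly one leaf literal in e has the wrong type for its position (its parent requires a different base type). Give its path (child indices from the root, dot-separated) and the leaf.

Answer: 1.1 : true

Derivation:
  unify Bool ~ Bool
\x._ : a -> Int
  unify a -> Int ~ Int -> b
  unify a ~ Int
  unify Int ~ b
_ _ : Int
y : c
\y._ : c -> c
  unify c -> c ~ Int -> d
  unify c ~ Int
  unify Int ~ d
_ _ : Int
  unify Int ~ Int
  unify Int ~ Int
  unify Int ~ Int
  unify Bool ~ Int
  FAIL: mismatch Bool ~ Int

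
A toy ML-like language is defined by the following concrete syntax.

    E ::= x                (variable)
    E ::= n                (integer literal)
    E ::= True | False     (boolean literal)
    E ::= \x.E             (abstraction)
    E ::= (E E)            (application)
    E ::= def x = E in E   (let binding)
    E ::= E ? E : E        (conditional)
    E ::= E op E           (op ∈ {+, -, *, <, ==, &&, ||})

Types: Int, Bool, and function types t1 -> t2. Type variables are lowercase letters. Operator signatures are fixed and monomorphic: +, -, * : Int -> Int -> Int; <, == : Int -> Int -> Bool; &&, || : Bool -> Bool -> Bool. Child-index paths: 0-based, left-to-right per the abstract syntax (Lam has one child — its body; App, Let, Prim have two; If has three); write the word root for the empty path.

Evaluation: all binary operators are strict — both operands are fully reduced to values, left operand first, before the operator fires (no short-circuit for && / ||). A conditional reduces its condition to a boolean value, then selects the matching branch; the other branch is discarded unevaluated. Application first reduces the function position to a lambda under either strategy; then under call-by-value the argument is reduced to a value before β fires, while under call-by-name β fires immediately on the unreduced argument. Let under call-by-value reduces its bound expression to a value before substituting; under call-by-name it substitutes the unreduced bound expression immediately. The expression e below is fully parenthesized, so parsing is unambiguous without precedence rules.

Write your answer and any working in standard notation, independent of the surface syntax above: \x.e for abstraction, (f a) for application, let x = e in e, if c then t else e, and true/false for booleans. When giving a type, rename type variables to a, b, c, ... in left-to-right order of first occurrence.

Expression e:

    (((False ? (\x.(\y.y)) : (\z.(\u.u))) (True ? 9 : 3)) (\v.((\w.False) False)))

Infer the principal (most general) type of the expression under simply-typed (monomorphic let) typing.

Answer: a -> Bool

Working:
  unify Bool ~ Bool
y : b
\y._ : b -> b
\x._ : a -> b -> b
u : d
\u._ : d -> d
\z._ : c -> d -> d
  unify a -> b -> b ~ c -> d -> d
  unify a ~ c
  unify b -> b ~ d -> d
  unify b ~ d
  unify d ~ d
  unify Bool ~ Bool
  unify Int ~ Int
  unify c -> d -> d ~ Int -> e
  unify c ~ Int
  unify d -> d ~ e
_ _ : d -> d
\w._ : g -> Bool
  unify g -> Bool ~ Bool -> h
  unify g ~ Bool
  unify Bool ~ h
_ _ : Bool
\v._ : f -> Bool
  unify d -> d ~ (f -> Bool) -> i
  unify d ~ f -> Bool
  unify f -> Bool ~ i
_ _ : f -> Bool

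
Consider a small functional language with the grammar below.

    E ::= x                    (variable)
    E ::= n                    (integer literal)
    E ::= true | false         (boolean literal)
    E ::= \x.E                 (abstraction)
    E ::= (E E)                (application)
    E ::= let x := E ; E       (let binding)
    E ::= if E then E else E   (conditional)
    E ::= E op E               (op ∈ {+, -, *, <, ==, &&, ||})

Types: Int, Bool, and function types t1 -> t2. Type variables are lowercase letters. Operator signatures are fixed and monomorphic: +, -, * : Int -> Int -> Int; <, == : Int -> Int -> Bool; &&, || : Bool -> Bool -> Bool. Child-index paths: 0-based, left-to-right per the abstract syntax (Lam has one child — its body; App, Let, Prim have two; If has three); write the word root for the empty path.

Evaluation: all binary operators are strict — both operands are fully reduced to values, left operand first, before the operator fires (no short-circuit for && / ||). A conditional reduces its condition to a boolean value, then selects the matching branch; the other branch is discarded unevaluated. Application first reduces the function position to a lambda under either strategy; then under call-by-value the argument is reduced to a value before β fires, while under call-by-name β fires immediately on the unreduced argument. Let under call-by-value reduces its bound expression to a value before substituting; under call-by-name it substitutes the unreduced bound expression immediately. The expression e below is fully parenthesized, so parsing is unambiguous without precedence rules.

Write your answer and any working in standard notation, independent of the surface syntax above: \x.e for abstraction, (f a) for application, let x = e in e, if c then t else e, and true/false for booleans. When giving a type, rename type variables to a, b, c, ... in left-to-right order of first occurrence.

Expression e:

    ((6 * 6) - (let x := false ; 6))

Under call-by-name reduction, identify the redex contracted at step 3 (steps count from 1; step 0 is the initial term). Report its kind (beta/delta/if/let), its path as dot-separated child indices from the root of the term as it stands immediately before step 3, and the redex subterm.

Trace:
step 0: ((6 * 6) - (let x = false in 6))
step 1: [delta@0] (36 - (let x = false in 6))
step 2: [let@1] (36 - 6)
step 3: [delta@root] 30

Answer: delta at root : (36 - 6)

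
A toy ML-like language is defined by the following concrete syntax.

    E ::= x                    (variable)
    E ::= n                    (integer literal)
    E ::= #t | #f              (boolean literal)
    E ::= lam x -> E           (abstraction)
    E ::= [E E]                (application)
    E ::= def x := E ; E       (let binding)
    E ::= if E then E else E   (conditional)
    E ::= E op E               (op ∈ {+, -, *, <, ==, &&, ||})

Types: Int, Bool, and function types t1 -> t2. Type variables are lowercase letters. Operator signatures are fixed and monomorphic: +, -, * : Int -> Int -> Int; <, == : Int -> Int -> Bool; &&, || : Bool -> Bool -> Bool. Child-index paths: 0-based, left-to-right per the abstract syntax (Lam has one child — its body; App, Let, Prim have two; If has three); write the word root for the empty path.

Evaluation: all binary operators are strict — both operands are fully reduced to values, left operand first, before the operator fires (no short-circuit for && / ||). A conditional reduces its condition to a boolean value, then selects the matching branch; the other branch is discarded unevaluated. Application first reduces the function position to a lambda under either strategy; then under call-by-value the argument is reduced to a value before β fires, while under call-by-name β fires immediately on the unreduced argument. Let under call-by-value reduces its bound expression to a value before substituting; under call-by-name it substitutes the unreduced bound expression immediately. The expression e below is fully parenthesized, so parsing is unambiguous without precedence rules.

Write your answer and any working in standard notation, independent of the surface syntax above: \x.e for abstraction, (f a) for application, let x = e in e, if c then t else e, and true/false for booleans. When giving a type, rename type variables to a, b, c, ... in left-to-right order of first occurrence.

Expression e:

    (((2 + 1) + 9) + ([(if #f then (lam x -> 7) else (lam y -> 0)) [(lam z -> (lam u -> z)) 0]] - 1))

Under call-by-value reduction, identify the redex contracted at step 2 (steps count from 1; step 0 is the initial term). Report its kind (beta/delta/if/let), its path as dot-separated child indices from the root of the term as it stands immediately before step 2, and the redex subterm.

Answer: delta at 0 : (3 + 9)

Derivation:
step 0: (((2 + 1) + 9) + (((if false then (\x.7) else (\y.0)) ((\z.(\u.z)) 0)) - 1))
step 1: [delta@0.0] ((3 + 9) + (((if false then (\x.7) else (\y.0)) ((\z.(\u.z)) 0)) - 1))
step 2: [delta@0] (12 + (((if false then (\x.7) else (\y.0)) ((\z.(\u.z)) 0)) - 1))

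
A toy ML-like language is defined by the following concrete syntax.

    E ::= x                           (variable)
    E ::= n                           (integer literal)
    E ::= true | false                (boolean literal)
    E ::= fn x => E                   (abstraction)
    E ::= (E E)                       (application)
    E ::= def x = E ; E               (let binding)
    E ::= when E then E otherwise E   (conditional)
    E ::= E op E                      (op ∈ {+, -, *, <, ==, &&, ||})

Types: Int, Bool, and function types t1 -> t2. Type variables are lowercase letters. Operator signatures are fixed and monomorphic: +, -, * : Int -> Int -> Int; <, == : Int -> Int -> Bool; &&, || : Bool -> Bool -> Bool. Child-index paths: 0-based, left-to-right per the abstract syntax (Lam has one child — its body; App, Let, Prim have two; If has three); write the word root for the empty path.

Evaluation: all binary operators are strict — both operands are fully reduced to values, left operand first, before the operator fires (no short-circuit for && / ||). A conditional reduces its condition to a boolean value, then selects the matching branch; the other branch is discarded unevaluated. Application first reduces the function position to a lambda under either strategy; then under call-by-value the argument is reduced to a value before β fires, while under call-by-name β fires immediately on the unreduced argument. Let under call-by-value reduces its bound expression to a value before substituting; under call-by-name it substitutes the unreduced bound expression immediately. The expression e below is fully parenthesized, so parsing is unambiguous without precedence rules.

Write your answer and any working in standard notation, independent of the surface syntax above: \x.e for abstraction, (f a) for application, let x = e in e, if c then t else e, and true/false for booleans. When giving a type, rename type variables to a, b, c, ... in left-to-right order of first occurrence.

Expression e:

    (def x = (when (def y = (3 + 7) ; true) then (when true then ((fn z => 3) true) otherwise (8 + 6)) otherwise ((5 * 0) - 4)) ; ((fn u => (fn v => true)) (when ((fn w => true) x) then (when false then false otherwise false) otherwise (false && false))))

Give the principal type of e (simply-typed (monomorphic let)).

Answer: a -> Bool

Working:
  unify Int ~ Int
  unify Int ~ Int
let y : Int
  unify Bool ~ Bool
  unify Bool ~ Bool
\z._ : a -> Int
  unify a -> Int ~ Bool -> b
  unify a ~ Bool
  unify Int ~ b
_ _ : Int
  unify Int ~ Int
  unify Int ~ Int
  unify Int ~ Int
  unify Int ~ Int
  unify Int ~ Int
  unify Int ~ Int
  unify Int ~ Int
  unify Int ~ Int
let x : Int
\v._ : d -> Bool
\u._ : c -> d -> Bool
\w._ : e -> Bool
x : Int
  unify e -> Bool ~ Int -> f
  unify e ~ Int
  unify Bool ~ f
_ _ : Bool
  unify Bool ~ Bool
  unify Bool ~ Bool
  unify Bool ~ Bool
  unify Bool ~ Bool
  unify Bool ~ Bool
  unify Bool ~ Bool
  unify c -> d -> Bool ~ Bool -> g
  unify c ~ Bool
  unify d -> Bool ~ g
_ _ : d -> Bool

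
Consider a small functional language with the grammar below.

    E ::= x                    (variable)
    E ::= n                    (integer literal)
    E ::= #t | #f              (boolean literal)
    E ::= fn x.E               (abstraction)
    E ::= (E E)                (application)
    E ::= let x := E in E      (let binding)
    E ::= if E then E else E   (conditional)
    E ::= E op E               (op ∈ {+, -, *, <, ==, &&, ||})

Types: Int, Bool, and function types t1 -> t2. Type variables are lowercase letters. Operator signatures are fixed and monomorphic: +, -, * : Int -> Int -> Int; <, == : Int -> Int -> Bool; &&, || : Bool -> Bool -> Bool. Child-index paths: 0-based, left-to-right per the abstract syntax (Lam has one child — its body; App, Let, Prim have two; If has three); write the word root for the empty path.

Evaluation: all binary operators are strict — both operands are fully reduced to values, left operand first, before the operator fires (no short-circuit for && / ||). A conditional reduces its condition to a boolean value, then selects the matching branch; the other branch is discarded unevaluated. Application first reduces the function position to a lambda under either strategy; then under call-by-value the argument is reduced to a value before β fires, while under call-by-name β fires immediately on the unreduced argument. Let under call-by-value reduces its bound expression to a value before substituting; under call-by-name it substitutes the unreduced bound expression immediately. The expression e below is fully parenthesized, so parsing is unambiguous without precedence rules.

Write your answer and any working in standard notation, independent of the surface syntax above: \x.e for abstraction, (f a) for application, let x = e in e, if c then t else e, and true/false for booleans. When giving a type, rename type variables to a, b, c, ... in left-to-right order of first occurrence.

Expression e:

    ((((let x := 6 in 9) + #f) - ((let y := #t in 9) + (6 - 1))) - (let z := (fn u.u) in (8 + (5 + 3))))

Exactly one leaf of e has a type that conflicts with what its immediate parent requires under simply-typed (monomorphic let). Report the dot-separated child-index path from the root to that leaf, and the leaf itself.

Working:
let x : Int
  unify Int ~ Int
  unify Bool ~ Int
  FAIL: mismatch Bool ~ Int

Answer: 0.0.1 : false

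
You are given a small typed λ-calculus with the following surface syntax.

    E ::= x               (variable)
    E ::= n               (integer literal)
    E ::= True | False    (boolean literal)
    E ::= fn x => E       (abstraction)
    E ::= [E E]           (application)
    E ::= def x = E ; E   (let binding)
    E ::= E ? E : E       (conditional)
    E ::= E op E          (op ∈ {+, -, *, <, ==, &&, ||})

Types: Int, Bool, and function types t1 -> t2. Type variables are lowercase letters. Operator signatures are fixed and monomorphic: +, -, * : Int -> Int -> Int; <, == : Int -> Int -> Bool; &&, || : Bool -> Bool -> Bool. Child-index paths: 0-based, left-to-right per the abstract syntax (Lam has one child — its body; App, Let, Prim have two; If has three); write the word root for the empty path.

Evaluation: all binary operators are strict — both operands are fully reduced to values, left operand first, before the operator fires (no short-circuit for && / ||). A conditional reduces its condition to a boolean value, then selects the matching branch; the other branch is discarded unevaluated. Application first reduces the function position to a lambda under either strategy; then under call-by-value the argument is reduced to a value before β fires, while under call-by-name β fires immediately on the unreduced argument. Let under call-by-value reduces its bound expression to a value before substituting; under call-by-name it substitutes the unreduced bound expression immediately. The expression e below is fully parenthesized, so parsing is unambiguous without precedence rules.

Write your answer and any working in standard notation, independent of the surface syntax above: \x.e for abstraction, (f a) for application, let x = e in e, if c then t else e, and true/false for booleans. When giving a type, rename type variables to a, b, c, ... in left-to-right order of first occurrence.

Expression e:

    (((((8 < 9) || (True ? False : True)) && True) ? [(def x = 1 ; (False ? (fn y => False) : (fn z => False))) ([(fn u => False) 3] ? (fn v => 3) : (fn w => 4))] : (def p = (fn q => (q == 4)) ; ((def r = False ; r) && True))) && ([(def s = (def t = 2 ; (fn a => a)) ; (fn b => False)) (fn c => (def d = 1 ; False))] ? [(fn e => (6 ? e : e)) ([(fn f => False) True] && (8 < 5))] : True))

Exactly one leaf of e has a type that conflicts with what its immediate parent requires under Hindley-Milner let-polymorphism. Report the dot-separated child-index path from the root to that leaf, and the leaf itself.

Answer: 1.1.0.0.0 : 6

Derivation:
  unify Int ~ Int
  unify Int ~ Int
  unify Bool ~ Bool
  unify Bool ~ Bool
  unify Bool ~ Bool
  unify Bool ~ Bool
  unify Bool ~ Bool
  unify Bool ~ Bool
  unify Bool ~ Bool
let x : Int
  unify Bool ~ Bool
\y._ : a -> Bool
\z._ : b -> Bool
  unify a -> Bool ~ b -> Bool
  unify a ~ b
  unify Bool ~ Bool
\u._ : c -> Bool
  unify c -> Bool ~ Int -> d
  unify c ~ Int
  unify Bool ~ d
_ _ : Bool
  unify Bool ~ Bool
\v._ : e -> Int
\w._ : f -> Int
  unify e -> Int ~ f -> Int
  unify e ~ f
  unify Int ~ Int
  unify b -> Bool ~ (f -> Int) -> g
  unify b ~ f -> Int
  unify Bool ~ g
_ _ : Bool
q : h
  unify h ~ Int
  unify Int ~ Int
\q._ : Int -> Bool
let p : Int -> Bool
let r : Bool
r : Bool
  unify Bool ~ Bool
  unify Bool ~ Bool
  unify Bool ~ Bool
  unify Bool ~ Bool
let t : Int
a : i
\a._ : i -> i
let s : forall. i -> i
\b._ : j -> Bool
let d : Int
\c._ : k -> Bool
  unify j -> Bool ~ (k -> Bool) -> l
  unify j ~ k -> Bool
  unify Bool ~ l
_ _ : Bool
  unify Bool ~ Bool
  unify Int ~ Bool
  FAIL: mismatch Int ~ Bool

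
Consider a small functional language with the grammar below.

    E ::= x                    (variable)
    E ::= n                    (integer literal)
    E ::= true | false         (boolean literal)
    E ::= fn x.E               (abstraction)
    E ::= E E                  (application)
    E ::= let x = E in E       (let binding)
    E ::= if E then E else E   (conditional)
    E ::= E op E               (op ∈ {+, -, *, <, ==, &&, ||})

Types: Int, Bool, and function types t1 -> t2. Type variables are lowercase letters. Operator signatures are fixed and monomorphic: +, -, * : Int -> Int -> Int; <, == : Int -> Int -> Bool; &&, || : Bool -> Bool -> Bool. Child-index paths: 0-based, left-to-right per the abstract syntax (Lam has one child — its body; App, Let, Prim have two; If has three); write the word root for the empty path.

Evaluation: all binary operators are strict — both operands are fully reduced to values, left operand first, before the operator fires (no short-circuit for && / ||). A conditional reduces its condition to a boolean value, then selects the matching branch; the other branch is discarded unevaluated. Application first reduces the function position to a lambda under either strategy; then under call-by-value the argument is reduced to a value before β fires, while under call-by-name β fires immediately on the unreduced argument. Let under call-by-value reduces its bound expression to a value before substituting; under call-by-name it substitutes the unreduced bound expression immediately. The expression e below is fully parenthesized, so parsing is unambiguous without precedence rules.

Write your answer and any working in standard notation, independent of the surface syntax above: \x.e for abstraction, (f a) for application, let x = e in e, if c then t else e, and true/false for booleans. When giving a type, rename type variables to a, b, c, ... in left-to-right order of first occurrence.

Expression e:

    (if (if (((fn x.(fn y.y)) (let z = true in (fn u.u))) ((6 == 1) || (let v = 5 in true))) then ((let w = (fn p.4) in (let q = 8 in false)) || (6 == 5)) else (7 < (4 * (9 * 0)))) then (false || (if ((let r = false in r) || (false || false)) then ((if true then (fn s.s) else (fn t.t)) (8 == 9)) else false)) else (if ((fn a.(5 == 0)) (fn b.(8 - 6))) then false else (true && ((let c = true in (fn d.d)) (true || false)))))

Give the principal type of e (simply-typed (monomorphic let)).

Trace:
y : b
\y._ : b -> b
\x._ : a -> b -> b
let z : Bool
u : c
\u._ : c -> c
  unify a -> b -> b ~ (c -> c) -> d
  unify a ~ c -> c
  unify b -> b ~ d
_ _ : b -> b
  unify Int ~ Int
  unify Int ~ Int
  unify Bool ~ Bool
let v : Int
  unify Bool ~ Bool
  unify b -> b ~ Bool -> e
  unify b ~ Bool
  unify Bool ~ e
_ _ : Bool
  unify Bool ~ Bool
\p._ : f -> Int
let w : f -> Int
let q : Int
  unify Bool ~ Bool
  unify Int ~ Int
  unify Int ~ Int
  unify Bool ~ Bool
  unify Int ~ Int
  unify Int ~ Int
  unify Int ~ Int
  unify Int ~ Int
  unify Int ~ Int
  unify Int ~ Int
  unify Bool ~ Bool
  unify Bool ~ Bool
  unify Bool ~ Bool
let r : Bool
r : Bool
  unify Bool ~ Bool
  unify Bool ~ Bool
  unify Bool ~ Bool
  unify Bool ~ Bool
  unify Bool ~ Bool
  unify Bool ~ Bool
s : g
\s._ : g -> g
t : h
\t._ : h -> h
  unify g -> g ~ h -> h
  unify g ~ h
  unify h ~ h
  unify Int ~ Int
  unify Int ~ Int
  unify h -> h ~ Bool -> i
  unify h ~ Bool
  unify Bool ~ i
_ _ : Bool
  unify Bool ~ Bool
  unify Bool ~ Bool
  unify Int ~ Int
  unify Int ~ Int
\a._ : j -> Bool
  unify Int ~ Int
  unify Int ~ Int
\b._ : k -> Int
  unify j -> Bool ~ (k -> Int) -> l
  unify j ~ k -> Int
  unify Bool ~ l
_ _ : Bool
  unify Bool ~ Bool
  unify Bool ~ Bool
let c : Bool
d : m
\d._ : m -> m
  unify Bool ~ Bool
  unify Bool ~ Bool
  unify m -> m ~ Bool -> n
  unify m ~ Bool
  unify Bool ~ n
_ _ : Bool
  unify Bool ~ Bool
  unify Bool ~ Bool
  unify Bool ~ Bool

Answer: Bool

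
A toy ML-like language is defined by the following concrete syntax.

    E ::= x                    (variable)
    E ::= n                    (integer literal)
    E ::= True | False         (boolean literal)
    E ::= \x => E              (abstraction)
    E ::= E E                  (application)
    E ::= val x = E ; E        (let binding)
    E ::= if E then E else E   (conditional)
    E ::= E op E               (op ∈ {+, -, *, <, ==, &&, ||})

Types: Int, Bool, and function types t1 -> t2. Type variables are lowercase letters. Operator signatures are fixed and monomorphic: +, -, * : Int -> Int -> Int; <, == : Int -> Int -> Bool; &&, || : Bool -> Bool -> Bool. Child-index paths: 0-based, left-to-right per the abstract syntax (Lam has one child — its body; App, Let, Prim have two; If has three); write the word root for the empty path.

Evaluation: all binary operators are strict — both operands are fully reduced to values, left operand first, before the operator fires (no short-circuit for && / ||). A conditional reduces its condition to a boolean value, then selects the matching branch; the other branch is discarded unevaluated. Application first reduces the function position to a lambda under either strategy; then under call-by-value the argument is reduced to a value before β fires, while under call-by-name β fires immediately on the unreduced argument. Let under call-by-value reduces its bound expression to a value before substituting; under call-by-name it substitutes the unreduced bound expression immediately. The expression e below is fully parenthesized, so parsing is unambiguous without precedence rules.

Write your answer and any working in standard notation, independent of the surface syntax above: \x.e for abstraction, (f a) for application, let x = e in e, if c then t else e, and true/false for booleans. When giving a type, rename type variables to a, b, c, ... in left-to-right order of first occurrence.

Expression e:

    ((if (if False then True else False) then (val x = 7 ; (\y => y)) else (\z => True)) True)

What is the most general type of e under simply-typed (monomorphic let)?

Answer: Bool

Derivation:
  unify Bool ~ Bool
  unify Bool ~ Bool
  unify Bool ~ Bool
let x : Int
y : a
\y._ : a -> a
\z._ : b -> Bool
  unify a -> a ~ b -> Bool
  unify a ~ b
  unify b ~ Bool
  unify Bool -> Bool ~ Bool -> c
  unify Bool ~ Bool
  unify Bool ~ c
_ _ : Bool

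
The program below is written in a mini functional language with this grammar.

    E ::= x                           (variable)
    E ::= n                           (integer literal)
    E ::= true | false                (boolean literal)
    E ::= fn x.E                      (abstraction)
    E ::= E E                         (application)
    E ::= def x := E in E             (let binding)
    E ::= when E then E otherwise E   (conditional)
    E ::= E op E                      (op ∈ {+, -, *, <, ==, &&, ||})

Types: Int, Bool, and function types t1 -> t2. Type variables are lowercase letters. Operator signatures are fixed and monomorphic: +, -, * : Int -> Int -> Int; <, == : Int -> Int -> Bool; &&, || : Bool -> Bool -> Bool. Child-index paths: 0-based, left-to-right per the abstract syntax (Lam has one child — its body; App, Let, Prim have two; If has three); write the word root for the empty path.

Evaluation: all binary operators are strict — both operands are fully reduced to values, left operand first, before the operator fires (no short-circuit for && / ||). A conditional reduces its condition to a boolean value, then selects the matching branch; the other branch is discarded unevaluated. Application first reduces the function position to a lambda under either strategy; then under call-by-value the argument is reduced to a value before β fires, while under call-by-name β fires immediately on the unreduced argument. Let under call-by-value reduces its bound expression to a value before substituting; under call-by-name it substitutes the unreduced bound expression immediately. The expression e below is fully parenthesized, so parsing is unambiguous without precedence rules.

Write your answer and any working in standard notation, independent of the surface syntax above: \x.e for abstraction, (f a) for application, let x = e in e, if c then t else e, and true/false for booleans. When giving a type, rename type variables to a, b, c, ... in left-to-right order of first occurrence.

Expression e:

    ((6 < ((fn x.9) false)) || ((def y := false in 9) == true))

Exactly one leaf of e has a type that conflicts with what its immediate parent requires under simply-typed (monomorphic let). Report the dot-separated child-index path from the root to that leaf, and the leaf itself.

Answer: 1.1 : true

Trace:
  unify Int ~ Int
\x._ : a -> Int
  unify a -> Int ~ Bool -> b
  unify a ~ Bool
  unify Int ~ b
_ _ : Int
  unify Int ~ Int
  unify Bool ~ Bool
let y : Bool
  unify Int ~ Int
  unify Bool ~ Int
  FAIL: mismatch Bool ~ Int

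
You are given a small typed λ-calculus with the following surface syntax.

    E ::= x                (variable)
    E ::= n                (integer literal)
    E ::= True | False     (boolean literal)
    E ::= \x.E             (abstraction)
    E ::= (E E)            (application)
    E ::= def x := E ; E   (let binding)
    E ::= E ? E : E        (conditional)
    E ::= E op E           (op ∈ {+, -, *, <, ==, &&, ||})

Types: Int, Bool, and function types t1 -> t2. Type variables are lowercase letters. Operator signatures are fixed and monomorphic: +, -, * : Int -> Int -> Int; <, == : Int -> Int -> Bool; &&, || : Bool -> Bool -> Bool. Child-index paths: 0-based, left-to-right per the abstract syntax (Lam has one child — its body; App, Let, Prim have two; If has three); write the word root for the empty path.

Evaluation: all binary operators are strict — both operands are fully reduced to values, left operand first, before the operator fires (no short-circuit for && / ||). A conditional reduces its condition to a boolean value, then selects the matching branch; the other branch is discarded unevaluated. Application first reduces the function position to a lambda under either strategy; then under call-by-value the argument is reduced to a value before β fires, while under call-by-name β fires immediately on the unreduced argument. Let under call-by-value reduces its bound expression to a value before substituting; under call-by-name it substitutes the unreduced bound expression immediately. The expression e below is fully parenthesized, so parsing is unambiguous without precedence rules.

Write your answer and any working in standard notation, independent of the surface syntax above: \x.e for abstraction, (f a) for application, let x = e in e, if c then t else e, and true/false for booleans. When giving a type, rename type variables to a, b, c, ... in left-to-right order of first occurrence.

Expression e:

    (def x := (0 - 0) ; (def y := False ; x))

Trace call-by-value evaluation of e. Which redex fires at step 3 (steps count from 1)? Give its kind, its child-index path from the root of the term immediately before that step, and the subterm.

Answer: let at root : (let y = false in 0)

Derivation:
step 0: (let x = (0 - 0) in (let y = false in x))
step 1: [delta@0] (let x = 0 in (let y = false in x))
step 2: [let@root] (let y = false in 0)
step 3: [let@root] 0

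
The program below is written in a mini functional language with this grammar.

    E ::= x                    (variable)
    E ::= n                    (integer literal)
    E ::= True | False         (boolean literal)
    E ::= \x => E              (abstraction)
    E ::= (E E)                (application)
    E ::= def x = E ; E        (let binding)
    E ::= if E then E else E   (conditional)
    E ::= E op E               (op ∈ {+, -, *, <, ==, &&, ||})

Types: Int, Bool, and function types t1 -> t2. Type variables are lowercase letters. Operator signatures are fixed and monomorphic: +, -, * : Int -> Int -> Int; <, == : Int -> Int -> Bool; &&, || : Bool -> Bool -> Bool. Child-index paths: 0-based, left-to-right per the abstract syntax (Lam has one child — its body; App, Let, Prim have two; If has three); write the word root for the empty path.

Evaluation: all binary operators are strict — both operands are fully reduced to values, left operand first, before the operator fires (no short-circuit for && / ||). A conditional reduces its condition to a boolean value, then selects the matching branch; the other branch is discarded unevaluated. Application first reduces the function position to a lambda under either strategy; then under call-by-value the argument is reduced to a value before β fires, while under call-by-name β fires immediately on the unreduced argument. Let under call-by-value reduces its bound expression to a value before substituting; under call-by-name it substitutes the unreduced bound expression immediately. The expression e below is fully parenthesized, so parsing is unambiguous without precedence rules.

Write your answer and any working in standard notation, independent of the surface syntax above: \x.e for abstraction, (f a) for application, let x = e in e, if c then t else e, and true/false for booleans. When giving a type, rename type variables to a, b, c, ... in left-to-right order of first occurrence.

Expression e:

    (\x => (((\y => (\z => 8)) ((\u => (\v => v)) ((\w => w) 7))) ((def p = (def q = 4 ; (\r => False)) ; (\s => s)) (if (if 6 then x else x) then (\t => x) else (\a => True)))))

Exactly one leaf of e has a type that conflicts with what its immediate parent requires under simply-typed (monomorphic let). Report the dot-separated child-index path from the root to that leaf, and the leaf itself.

Working:
\z._ : c -> Int
\y._ : b -> c -> Int
v : e
\v._ : e -> e
\u._ : d -> e -> e
w : f
\w._ : f -> f
  unify f -> f ~ Int -> g
  unify f ~ Int
  unify Int ~ g
_ _ : Int
  unify d -> e -> e ~ Int -> h
  unify d ~ Int
  unify e -> e ~ h
_ _ : e -> e
  unify b -> c -> Int ~ (e -> e) -> i
  unify b ~ e -> e
  unify c -> Int ~ i
_ _ : c -> Int
let q : Int
\r._ : j -> Bool
let p : j -> Bool
s : k
\s._ : k -> k
  unify Int ~ Bool
  FAIL: mismatch Int ~ Bool

Answer: 0.1.1.0.0 : 6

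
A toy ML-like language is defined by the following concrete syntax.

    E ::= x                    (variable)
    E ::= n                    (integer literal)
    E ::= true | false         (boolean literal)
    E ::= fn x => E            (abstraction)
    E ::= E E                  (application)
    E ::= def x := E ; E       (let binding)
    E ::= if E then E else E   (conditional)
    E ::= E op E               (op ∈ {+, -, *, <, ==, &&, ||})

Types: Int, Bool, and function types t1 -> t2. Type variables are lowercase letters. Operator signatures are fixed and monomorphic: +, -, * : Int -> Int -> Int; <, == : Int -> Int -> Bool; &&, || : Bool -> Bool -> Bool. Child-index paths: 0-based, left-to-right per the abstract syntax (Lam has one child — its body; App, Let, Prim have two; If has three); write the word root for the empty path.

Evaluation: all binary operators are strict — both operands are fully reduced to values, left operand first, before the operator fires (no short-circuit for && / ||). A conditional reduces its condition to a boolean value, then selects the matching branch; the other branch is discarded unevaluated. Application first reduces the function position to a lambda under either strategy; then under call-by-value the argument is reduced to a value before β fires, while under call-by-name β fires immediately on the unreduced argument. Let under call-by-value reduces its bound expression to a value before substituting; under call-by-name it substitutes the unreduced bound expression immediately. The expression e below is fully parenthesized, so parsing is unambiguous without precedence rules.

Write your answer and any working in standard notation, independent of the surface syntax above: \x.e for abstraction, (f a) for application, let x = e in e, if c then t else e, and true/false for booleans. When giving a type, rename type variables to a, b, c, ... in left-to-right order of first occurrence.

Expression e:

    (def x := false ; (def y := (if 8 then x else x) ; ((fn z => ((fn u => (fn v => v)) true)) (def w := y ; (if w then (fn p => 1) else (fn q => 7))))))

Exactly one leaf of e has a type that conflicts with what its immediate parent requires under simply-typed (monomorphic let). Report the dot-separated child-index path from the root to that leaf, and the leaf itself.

Derivation:
let x : Bool
  unify Int ~ Bool
  FAIL: mismatch Int ~ Bool

Answer: 1.0.0 : 8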